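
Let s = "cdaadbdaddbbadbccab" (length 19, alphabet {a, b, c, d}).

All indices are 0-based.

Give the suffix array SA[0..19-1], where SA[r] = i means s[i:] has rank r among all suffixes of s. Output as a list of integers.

rank | idx | suffix
   0 |   2 | aadbdaddbbadbccab
   1 |  17 | ab
   2 |  12 | adbccab
   3 |   3 | adbdaddbbadbccab
   4 |   7 | addbbadbccab
   5 |  18 | b
   6 |  11 | badbccab
   7 |  10 | bbadbccab
   8 |  14 | bccab
   9 |   5 | bdaddbbadbccab
  10 |  16 | cab
  11 |  15 | ccab
  12 |   0 | cdaadbdaddbbadbccab
  13 |   1 | daadbdaddbbadbccab
  14 |   6 | daddbbadbccab
  15 |   9 | dbbadbccab
  16 |  13 | dbccab
  17 |   4 | dbdaddbbadbccab
  18 |   8 | ddbbadbccab

[2, 17, 12, 3, 7, 18, 11, 10, 14, 5, 16, 15, 0, 1, 6, 9, 13, 4, 8]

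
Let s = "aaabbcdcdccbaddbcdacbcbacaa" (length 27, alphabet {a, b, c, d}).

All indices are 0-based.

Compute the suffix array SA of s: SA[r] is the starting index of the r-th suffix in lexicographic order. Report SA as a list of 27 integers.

[26, 25, 0, 1, 2, 23, 18, 12, 22, 11, 3, 20, 15, 4, 24, 21, 10, 19, 9, 16, 7, 5, 17, 14, 8, 6, 13]

rank→(start, suffix):
  0 → (26, 'a')
  1 → (25, 'aa')
  2 → (0, 'aaabbcdcdccbaddbcdacbcbacaa')
  3 → (1, 'aabbcdcdccbaddbcdacbcbacaa')
  4 → (2, 'abbcdcdccbaddbcdacbcbacaa')
  5 → (23, 'acaa')
  6 → (18, 'acbcbacaa')
  7 → (12, 'addbcdacbcbacaa')
  8 → (22, 'bacaa')
  9 → (11, 'baddbcdacbcbacaa')
  10 → (3, 'bbcdcdccbaddbcdacbcbacaa')
  11 → (20, 'bcbacaa')
  12 → (15, 'bcdacbcbacaa')
  13 → (4, 'bcdcdccbaddbcdacbcbacaa')
  14 → (24, 'caa')
  15 → (21, 'cbacaa')
  16 → (10, 'cbaddbcdacbcbacaa')
  17 → (19, 'cbcbacaa')
  18 → (9, 'ccbaddbcdacbcbacaa')
  19 → (16, 'cdacbcbacaa')
  20 → (7, 'cdccbaddbcdacbcbacaa')
  21 → (5, 'cdcdccbaddbcdacbcbacaa')
  22 → (17, 'dacbcbacaa')
  23 → (14, 'dbcdacbcbacaa')
  24 → (8, 'dccbaddbcdacbcbacaa')
  25 → (6, 'dcdccbaddbcdacbcbacaa')
  26 → (13, 'ddbcdacbcbacaa')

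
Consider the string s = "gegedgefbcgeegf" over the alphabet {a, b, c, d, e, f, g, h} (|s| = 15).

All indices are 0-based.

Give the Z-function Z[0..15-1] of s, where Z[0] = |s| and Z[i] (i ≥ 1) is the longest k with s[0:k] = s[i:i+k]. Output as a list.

Z[0]=15
i=1: fresh scan; Z[1]=0
i=2: fresh scan; Z[2]=2 scan→box=[2,4)
i=3: min(r-i=1, Z[1]=0)=0; Z[3]=0
i=4: fresh scan; Z[4]=0
i=5: fresh scan; Z[5]=2 scan→box=[5,7)
i=6: min(r-i=1, Z[1]=0)=0; Z[6]=0
i=7: fresh scan; Z[7]=0
i=8: fresh scan; Z[8]=0
i=9: fresh scan; Z[9]=0
i=10: fresh scan; Z[10]=2 scan→box=[10,12)
i=11: min(r-i=1, Z[1]=0)=0; Z[11]=0
i=12: fresh scan; Z[12]=0
i=13: fresh scan; Z[13]=1 scan→box=[13,14)
i=14: fresh scan; Z[14]=0

[15, 0, 2, 0, 0, 2, 0, 0, 0, 0, 2, 0, 0, 1, 0]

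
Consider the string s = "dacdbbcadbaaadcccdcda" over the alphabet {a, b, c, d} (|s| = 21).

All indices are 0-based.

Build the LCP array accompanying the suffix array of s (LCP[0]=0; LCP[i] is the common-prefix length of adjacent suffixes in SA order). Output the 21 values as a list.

rank→(start, suffix):
  0 → (20, 'a')
  1 → (10, 'aaadcccdcda')
  2 → (11, 'aadcccdcda')
  3 → (1, 'acdbbcadbaaadcccdcda')
  4 → (7, 'adbaaadcccdcda')
  5 → (12, 'adcccdcda')
  6 → (9, 'baaadcccdcda')
  7 → (4, 'bbcadbaaadcccdcda')
  8 → (5, 'bcadbaaadcccdcda')
  9 → (6, 'cadbaaadcccdcda')
  10 → (14, 'cccdcda')
  11 → (15, 'ccdcda')
  12 → (18, 'cda')
  13 → (2, 'cdbbcadbaaadcccdcda')
  14 → (16, 'cdcda')
  15 → (19, 'da')
  16 → (0, 'dacdbbcadbaaadcccdcda')
  17 → (8, 'dbaaadcccdcda')
  18 → (3, 'dbbcadbaaadcccdcda')
  19 → (13, 'dcccdcda')
  20 → (17, 'dcda')

SA = [20, 10, 11, 1, 7, 12, 9, 4, 5, 6, 14, 15, 18, 2, 16, 19, 0, 8, 3, 13, 17]
rank  pair      lcp
   1  s[20:],s[10:]  1  'a'
   2  s[10:],s[11:]  2  'aa'
   3  s[11:],s[1:]  1  'a'
   4  s[1:],s[7:]  1  'a'
   5  s[7:],s[12:]  2  'ad'
   6  s[12:],s[9:]  0  ''
   7  s[9:],s[4:]  1  'b'
   8  s[4:],s[5:]  1  'b'
   9  s[5:],s[6:]  0  ''
  10  s[6:],s[14:]  1  'c'
  11  s[14:],s[15:]  2  'cc'
  12  s[15:],s[18:]  1  'c'
  13  s[18:],s[2:]  2  'cd'
  14  s[2:],s[16:]  2  'cd'
  15  s[16:],s[19:]  0  ''
  16  s[19:],s[0:]  2  'da'
  17  s[0:],s[8:]  1  'd'
  18  s[8:],s[3:]  2  'db'
  19  s[3:],s[13:]  1  'd'
  20  s[13:],s[17:]  2  'dc'

[0, 1, 2, 1, 1, 2, 0, 1, 1, 0, 1, 2, 1, 2, 2, 0, 2, 1, 2, 1, 2]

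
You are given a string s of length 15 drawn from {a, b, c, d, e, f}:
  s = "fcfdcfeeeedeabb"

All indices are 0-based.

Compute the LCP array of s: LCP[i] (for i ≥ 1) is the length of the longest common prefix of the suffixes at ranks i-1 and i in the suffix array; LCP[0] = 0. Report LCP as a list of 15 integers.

rank | idx | suffix
   0 |  12 | abb
   1 |  14 | b
   2 |  13 | bb
   3 |   1 | cfdcfeeeedeabb
   4 |   4 | cfeeeedeabb
   5 |   3 | dcfeeeedeabb
   6 |  10 | deabb
   7 |  11 | eabb
   8 |   9 | edeabb
   9 |   8 | eedeabb
  10 |   7 | eeedeabb
  11 |   6 | eeeedeabb
  12 |   0 | fcfdcfeeeedeabb
  13 |   2 | fdcfeeeedeabb
  14 |   5 | feeeedeabb

SA = [12, 14, 13, 1, 4, 3, 10, 11, 9, 8, 7, 6, 0, 2, 5]
i: (SA[i-1],SA[i]) lcp shared
  1: (12,14) 0 ''
  2: (14,13) 1 'b'
  3: (13,1) 0 ''
  4: (1,4) 2 'cf'
  5: (4,3) 0 ''
  6: (3,10) 1 'd'
  7: (10,11) 0 ''
  8: (11,9) 1 'e'
  9: (9,8) 1 'e'
  10: (8,7) 2 'ee'
  11: (7,6) 3 'eee'
  12: (6,0) 0 ''
  13: (0,2) 1 'f'
  14: (2,5) 1 'f'

[0, 0, 1, 0, 2, 0, 1, 0, 1, 1, 2, 3, 0, 1, 1]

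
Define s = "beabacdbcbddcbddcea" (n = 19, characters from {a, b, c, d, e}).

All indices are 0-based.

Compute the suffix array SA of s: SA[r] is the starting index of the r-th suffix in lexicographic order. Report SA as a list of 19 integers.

sorted suffixes:
  #0 SA[0]=18  'a'
  #1 SA[1]=2  'abacdbcbddcbddcea'
  #2 SA[2]=4  'acdbcbddcbddcea'
  #3 SA[3]=3  'bacdbcbddcbddcea'
  #4 SA[4]=7  'bcbddcbddcea'
  #5 SA[5]=9  'bddcbddcea'
  #6 SA[6]=13  'bddcea'
  #7 SA[7]=0  'beabacdbcbddcbddcea'
  #8 SA[8]=8  'cbddcbddcea'
  #9 SA[9]=12  'cbddcea'
  #10 SA[10]=5  'cdbcbddcbddcea'
  #11 SA[11]=16  'cea'
  #12 SA[12]=6  'dbcbddcbddcea'
  #13 SA[13]=11  'dcbddcea'
  #14 SA[14]=15  'dcea'
  #15 SA[15]=10  'ddcbddcea'
  #16 SA[16]=14  'ddcea'
  #17 SA[17]=17  'ea'
  #18 SA[18]=1  'eabacdbcbddcbddcea'

[18, 2, 4, 3, 7, 9, 13, 0, 8, 12, 5, 16, 6, 11, 15, 10, 14, 17, 1]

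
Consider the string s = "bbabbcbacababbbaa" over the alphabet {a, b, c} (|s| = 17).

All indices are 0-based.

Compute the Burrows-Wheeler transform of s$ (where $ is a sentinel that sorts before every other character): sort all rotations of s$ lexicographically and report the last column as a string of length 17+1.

aabcbbbbabcb$aabab

rank  rotation            last
    0  $bbabbcbacababbbaa  a
    1  a$bbabbcbacababbba  a
    2  aa$bbabbcbacababbb  b
    3  ababbbaa$bbabbcbac  c
    4  abbbaa$bbabbcbacab  b
    5  abbcbacababbbaa$bb  b
    6  acababbbaa$bbabbcb  b
    7  baa$bbabbcbacababb  b
    8  babbbaa$bbabbcbaca  a
    9  babbcbacababbbaa$b  b
   10  bacababbbaa$bbabbc  c
   11  bbaa$bbabbcbacabab  b
   12  bbabbcbacababbbaa$  $
   13  bbbaa$bbabbcbacaba  a
   14  bbcbacababbbaa$bba  a
   15  bcbacababbbaa$bbab  b
   16  cababbbaa$bbabbcba  a
   17  cbacababbbaa$bbabb  b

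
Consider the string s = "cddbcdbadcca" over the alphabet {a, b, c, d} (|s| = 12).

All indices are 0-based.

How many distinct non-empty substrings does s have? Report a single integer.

sorted suffixes:
  #0 SA[0]=11  'a'
  #1 SA[1]=7  'adcca'
  #2 SA[2]=6  'badcca'
  #3 SA[3]=3  'bcdbadcca'
  #4 SA[4]=10  'ca'
  #5 SA[5]=9  'cca'
  #6 SA[6]=4  'cdbadcca'
  #7 SA[7]=0  'cddbcdbadcca'
  #8 SA[8]=5  'dbadcca'
  #9 SA[9]=2  'dbcdbadcca'
  #10 SA[10]=8  'dcca'
  #11 SA[11]=1  'ddbcdbadcca'

SA = [11, 7, 6, 3, 10, 9, 4, 0, 5, 2, 8, 1]
[i] adj suffixes → lcp
  [1] 11/7 → 1 ('a')
  [2] 7/6 → 0 ('')
  [3] 6/3 → 1 ('b')
  [4] 3/10 → 0 ('')
  [5] 10/9 → 1 ('c')
  [6] 9/4 → 1 ('c')
  [7] 4/0 → 2 ('cd')
  [8] 0/5 → 0 ('')
  [9] 5/2 → 2 ('db')
  [10] 2/8 → 1 ('d')
  [11] 8/1 → 1 ('d')

n(n+1)/2 = 12·13/2 = 78
Σ LCP = 0 + 1 + 0 + 1 + 0 + 1 + 1 + 2 + 0 + 2 + 1 + 1 = 10
distinct = 78 − 10 = 68

68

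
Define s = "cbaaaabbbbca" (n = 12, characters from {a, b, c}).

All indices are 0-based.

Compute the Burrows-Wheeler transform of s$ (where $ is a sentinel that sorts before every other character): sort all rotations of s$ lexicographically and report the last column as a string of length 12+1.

rank  rotation       last
    0  $cbaaaabbbbca  a
    1  a$cbaaaabbbbc  c
    2  aaaabbbbca$cb  b
    3  aaabbbbca$cba  a
    4  aabbbbca$cbaa  a
    5  abbbbca$cbaaa  a
    6  baaaabbbbca$c  c
    7  bbbbca$cbaaaa  a
    8  bbbca$cbaaaab  b
    9  bbca$cbaaaabb  b
   10  bca$cbaaaabbb  b
   11  ca$cbaaaabbbb  b
   12  cbaaaabbbbca$  $

acbaaacabbbb$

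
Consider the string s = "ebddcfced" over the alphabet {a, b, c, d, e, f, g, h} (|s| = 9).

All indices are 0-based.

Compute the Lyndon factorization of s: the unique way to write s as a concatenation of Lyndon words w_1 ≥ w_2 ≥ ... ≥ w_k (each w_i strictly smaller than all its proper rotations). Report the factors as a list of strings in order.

["e", "bddcfced"]

emit factor 1: 'e' (i=0, period=1)
emit factor 2: 'bddcfced' (i=1, period=8)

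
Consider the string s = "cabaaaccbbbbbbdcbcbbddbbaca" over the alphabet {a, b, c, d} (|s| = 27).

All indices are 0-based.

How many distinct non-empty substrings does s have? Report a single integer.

rank | idx | suffix
   0 |  26 | a
   1 |   3 | aaaccbbbbbbdcbcbbddbbaca
   2 |   4 | aaccbbbbbbdcbcbbddbbaca
   3 |   1 | abaaaccbbbbbbdcbcbbddbbaca
   4 |  24 | aca
   5 |   5 | accbbbbbbdcbcbbddbbaca
   6 |   2 | baaaccbbbbbbdcbcbbddbbaca
   7 |  23 | baca
   8 |  22 | bbaca
   9 |   8 | bbbbbbdcbcbbddbbaca
  10 |   9 | bbbbbdcbcbbddbbaca
  11 |  10 | bbbbdcbcbbddbbaca
  12 |  11 | bbbdcbcbbddbbaca
  13 |  12 | bbdcbcbbddbbaca
  14 |  18 | bbddbbaca
  15 |  16 | bcbbddbbaca
  16 |  13 | bdcbcbbddbbaca
  17 |  19 | bddbbaca
  18 |  25 | ca
  19 |   0 | cabaaaccbbbbbbdcbcbbddbbaca
  20 |   7 | cbbbbbbdcbcbbddbbaca
  21 |  17 | cbbddbbaca
  22 |  15 | cbcbbddbbaca
  23 |   6 | ccbbbbbbdcbcbbddbbaca
  24 |  21 | dbbaca
  25 |  14 | dcbcbbddbbaca
  26 |  20 | ddbbaca

SA = [26, 3, 4, 1, 24, 5, 2, 23, 22, 8, 9, 10, 11, 12, 18, 16, 13, 19, 25, 0, 7, 17, 15, 6, 21, 14, 20]
i: (SA[i-1],SA[i]) lcp shared
  1: (26,3) 1 'a'
  2: (3,4) 2 'aa'
  3: (4,1) 1 'a'
  4: (1,24) 1 'a'
  5: (24,5) 2 'ac'
  6: (5,2) 0 ''
  7: (2,23) 2 'ba'
  8: (23,22) 1 'b'
  9: (22,8) 2 'bb'
  10: (8,9) 5 'bbbbb'
  11: (9,10) 4 'bbbb'
  12: (10,11) 3 'bbb'
  13: (11,12) 2 'bb'
  14: (12,18) 3 'bbd'
  15: (18,16) 1 'b'
  16: (16,13) 1 'b'
  17: (13,19) 2 'bd'
  18: (19,25) 0 ''
  19: (25,0) 2 'ca'
  20: (0,7) 1 'c'
  21: (7,17) 3 'cbb'
  22: (17,15) 2 'cb'
  23: (15,6) 1 'c'
  24: (6,21) 0 ''
  25: (21,14) 1 'd'
  26: (14,20) 1 'd'

n(n+1)/2 = 27·28/2 = 378
Σ LCP = 0 + 1 + 2 + 1 + 1 + 2 + 0 + 2 + 1 + 2 + 5 + 4 + 3 + 2 + 3 + 1 + 1 + 2 + 0 + 2 + 1 + 3 + 2 + 1 + 0 + 1 + 1 = 44
distinct = 378 − 44 = 334

334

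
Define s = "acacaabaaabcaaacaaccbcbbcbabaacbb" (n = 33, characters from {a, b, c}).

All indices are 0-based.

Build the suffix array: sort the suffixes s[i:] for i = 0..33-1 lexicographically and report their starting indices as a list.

[7, 12, 4, 8, 13, 28, 16, 5, 26, 9, 2, 14, 0, 29, 17, 32, 6, 27, 25, 31, 22, 10, 23, 20, 11, 3, 15, 1, 24, 30, 21, 19, 18]

rank→(start, suffix):
  0 → (7, 'aaabcaaacaaccbcbbcbabaacbb')
  1 → (12, 'aaacaaccbcbbcbabaacbb')
  2 → (4, 'aabaaabcaaacaaccbcbbcbabaacbb')
  3 → (8, 'aabcaaacaaccbcbbcbabaacbb')
  4 → (13, 'aacaaccbcbbcbabaacbb')
  5 → (28, 'aacbb')
  6 → (16, 'aaccbcbbcbabaacbb')
  7 → (5, 'abaaabcaaacaaccbcbbcbabaacbb')
  8 → (26, 'abaacbb')
  9 → (9, 'abcaaacaaccbcbbcbabaacbb')
  10 → (2, 'acaabaaabcaaacaaccbcbbcbabaacbb')
  11 → (14, 'acaaccbcbbcbabaacbb')
  12 → (0, 'acacaabaaabcaaacaaccbcbbcbabaacbb')
  13 → (29, 'acbb')
  14 → (17, 'accbcbbcbabaacbb')
  15 → (32, 'b')
  16 → (6, 'baaabcaaacaaccbcbbcbabaacbb')
  17 → (27, 'baacbb')
  18 → (25, 'babaacbb')
  19 → (31, 'bb')
  20 → (22, 'bbcbabaacbb')
  21 → (10, 'bcaaacaaccbcbbcbabaacbb')
  22 → (23, 'bcbabaacbb')
  23 → (20, 'bcbbcbabaacbb')
  24 → (11, 'caaacaaccbcbbcbabaacbb')
  25 → (3, 'caabaaabcaaacaaccbcbbcbabaacbb')
  26 → (15, 'caaccbcbbcbabaacbb')
  27 → (1, 'cacaabaaabcaaacaaccbcbbcbabaacbb')
  28 → (24, 'cbabaacbb')
  29 → (30, 'cbb')
  30 → (21, 'cbbcbabaacbb')
  31 → (19, 'cbcbbcbabaacbb')
  32 → (18, 'ccbcbbcbabaacbb')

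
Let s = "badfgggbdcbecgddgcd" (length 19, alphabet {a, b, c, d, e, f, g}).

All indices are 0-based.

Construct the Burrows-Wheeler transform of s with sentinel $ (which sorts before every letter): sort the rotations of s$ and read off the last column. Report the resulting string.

rank  rotation              last
    0  $badfgggbdcbecgddgcd  d
    1  adfgggbdcbecgddgcd$b  b
    2  badfgggbdcbecgddgcd$  $
    3  bdcbecgddgcd$badfggg  g
    4  becgddgcd$badfgggbdc  c
    5  cbecgddgcd$badfgggbd  d
    6  cd$badfgggbdcbecgddg  g
    7  cgddgcd$badfgggbdcbe  e
    8  d$badfgggbdcbecgddgc  c
    9  dcbecgddgcd$badfgggb  b
   10  ddgcd$badfgggbdcbecg  g
   11  dfgggbdcbecgddgcd$ba  a
   12  dgcd$badfgggbdcbecgd  d
   13  ecgddgcd$badfgggbdcb  b
   14  fgggbdcbecgddgcd$bad  d
   15  gbdcbecgddgcd$badfgg  g
   16  gcd$badfgggbdcbecgdd  d
   17  gddgcd$badfgggbdcbec  c
   18  ggbdcbecgddgcd$badfg  g
   19  gggbdcbecgddgcd$badf  f

db$gcdgecbgadbdgdcgf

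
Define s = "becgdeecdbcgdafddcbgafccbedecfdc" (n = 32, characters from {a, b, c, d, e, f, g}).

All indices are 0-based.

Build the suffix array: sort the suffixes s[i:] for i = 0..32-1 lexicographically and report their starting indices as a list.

rank→(start, suffix):
  0 → (20, 'afccbedecfdc')
  1 → (13, 'afddcbgafccbedecfdc')
  2 → (9, 'bcgdafddcbgafccbedecfdc')
  3 → (0, 'becgdeecdbcgdafddcbgafccbedecfdc')
  4 → (24, 'bedecfdc')
  5 → (18, 'bgafccbedecfdc')
  6 → (31, 'c')
  7 → (23, 'cbedecfdc')
  8 → (17, 'cbgafccbedecfdc')
  9 → (22, 'ccbedecfdc')
  10 → (7, 'cdbcgdafddcbgafccbedecfdc')
  11 → (28, 'cfdc')
  12 → (10, 'cgdafddcbgafccbedecfdc')
  13 → (2, 'cgdeecdbcgdafddcbgafccbedecfdc')
  14 → (12, 'dafddcbgafccbedecfdc')
  15 → (8, 'dbcgdafddcbgafccbedecfdc')
  16 → (30, 'dc')
  17 → (16, 'dcbgafccbedecfdc')
  18 → (15, 'ddcbgafccbedecfdc')
  19 → (26, 'decfdc')
  20 → (4, 'deecdbcgdafddcbgafccbedecfdc')
  21 → (6, 'ecdbcgdafddcbgafccbedecfdc')
  22 → (27, 'ecfdc')
  23 → (1, 'ecgdeecdbcgdafddcbgafccbedecfdc')
  24 → (25, 'edecfdc')
  25 → (5, 'eecdbcgdafddcbgafccbedecfdc')
  26 → (21, 'fccbedecfdc')
  27 → (29, 'fdc')
  28 → (14, 'fddcbgafccbedecfdc')
  29 → (19, 'gafccbedecfdc')
  30 → (11, 'gdafddcbgafccbedecfdc')
  31 → (3, 'gdeecdbcgdafddcbgafccbedecfdc')

[20, 13, 9, 0, 24, 18, 31, 23, 17, 22, 7, 28, 10, 2, 12, 8, 30, 16, 15, 26, 4, 6, 27, 1, 25, 5, 21, 29, 14, 19, 11, 3]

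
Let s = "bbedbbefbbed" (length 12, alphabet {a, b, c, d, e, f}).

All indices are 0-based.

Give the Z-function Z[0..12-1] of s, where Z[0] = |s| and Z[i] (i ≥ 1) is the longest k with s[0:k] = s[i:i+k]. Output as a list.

[12, 1, 0, 0, 3, 1, 0, 0, 4, 1, 0, 0]

Z[0]=12
i=1: i≥r, start 0; Z[1]=1 scan→box=[1,2)
i=2: i≥r, start 0; Z[2]=0
i=3: i≥r, start 0; Z[3]=0
i=4: i≥r, start 0; Z[4]=3 scan→box=[4,7)
i=5: min(r-i=2, Z[1]=1)=1; Z[5]=1
i=6: min(r-i=1, Z[2]=0)=0; Z[6]=0
i=7: i≥r, start 0; Z[7]=0
i=8: i≥r, start 0; Z[8]=4 scan→box=[8,12)
i=9: min(r-i=3, Z[1]=1)=1; Z[9]=1
i=10: min(r-i=2, Z[2]=0)=0; Z[10]=0
i=11: min(r-i=1, Z[3]=0)=0; Z[11]=0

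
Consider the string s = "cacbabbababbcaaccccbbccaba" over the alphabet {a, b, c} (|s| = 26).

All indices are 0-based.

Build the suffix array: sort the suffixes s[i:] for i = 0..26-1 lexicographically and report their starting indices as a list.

rank→(start, suffix):
  0 → (25, 'a')
  1 → (13, 'aaccccbbccaba')
  2 → (23, 'aba')
  3 → (7, 'ababbcaaccccbbccaba')
  4 → (4, 'abbababbcaaccccbbccaba')
  5 → (9, 'abbcaaccccbbccaba')
  6 → (1, 'acbabbababbcaaccccbbccaba')
  7 → (14, 'accccbbccaba')
  8 → (24, 'ba')
  9 → (6, 'bababbcaaccccbbccaba')
  10 → (3, 'babbababbcaaccccbbccaba')
  11 → (8, 'babbcaaccccbbccaba')
  12 → (5, 'bbababbcaaccccbbccaba')
  13 → (10, 'bbcaaccccbbccaba')
  14 → (19, 'bbccaba')
  15 → (11, 'bcaaccccbbccaba')
  16 → (20, 'bccaba')
  17 → (12, 'caaccccbbccaba')
  18 → (22, 'caba')
  19 → (0, 'cacbabbababbcaaccccbbccaba')
  20 → (2, 'cbabbababbcaaccccbbccaba')
  21 → (18, 'cbbccaba')
  22 → (21, 'ccaba')
  23 → (17, 'ccbbccaba')
  24 → (16, 'cccbbccaba')
  25 → (15, 'ccccbbccaba')

[25, 13, 23, 7, 4, 9, 1, 14, 24, 6, 3, 8, 5, 10, 19, 11, 20, 12, 22, 0, 2, 18, 21, 17, 16, 15]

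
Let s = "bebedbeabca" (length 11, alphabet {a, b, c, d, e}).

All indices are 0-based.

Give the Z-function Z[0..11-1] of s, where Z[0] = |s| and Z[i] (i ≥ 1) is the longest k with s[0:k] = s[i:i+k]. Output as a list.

[11, 0, 2, 0, 0, 2, 0, 0, 1, 0, 0]

Z[0]=11
i=1: i≥r, start 0; Z[1]=0
i=2: i≥r, start 0; Z[2]=2 grow→box=[2,4)
i=3: min(r-i=1, Z[1]=0)=0; Z[3]=0
i=4: i≥r, start 0; Z[4]=0
i=5: i≥r, start 0; Z[5]=2 grow→box=[5,7)
i=6: min(r-i=1, Z[1]=0)=0; Z[6]=0
i=7: i≥r, start 0; Z[7]=0
i=8: i≥r, start 0; Z[8]=1 grow→box=[8,9)
i=9: i≥r, start 0; Z[9]=0
i=10: i≥r, start 0; Z[10]=0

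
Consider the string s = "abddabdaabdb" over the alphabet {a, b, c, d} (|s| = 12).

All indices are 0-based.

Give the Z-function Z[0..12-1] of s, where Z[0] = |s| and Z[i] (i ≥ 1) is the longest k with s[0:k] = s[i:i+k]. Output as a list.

Z[0]=12
i=1: outside box; Z[1]=0
i=2: outside box; Z[2]=0
i=3: outside box; Z[3]=0
i=4: outside box; Z[4]=3 extend→box=[4,7)
i=5: min(r-i=2, Z[1]=0)=0; Z[5]=0
i=6: min(r-i=1, Z[2]=0)=0; Z[6]=0
i=7: outside box; Z[7]=1 extend→box=[7,8)
i=8: outside box; Z[8]=3 extend→box=[8,11)
i=9: min(r-i=2, Z[1]=0)=0; Z[9]=0
i=10: min(r-i=1, Z[2]=0)=0; Z[10]=0
i=11: outside box; Z[11]=0

[12, 0, 0, 0, 3, 0, 0, 1, 3, 0, 0, 0]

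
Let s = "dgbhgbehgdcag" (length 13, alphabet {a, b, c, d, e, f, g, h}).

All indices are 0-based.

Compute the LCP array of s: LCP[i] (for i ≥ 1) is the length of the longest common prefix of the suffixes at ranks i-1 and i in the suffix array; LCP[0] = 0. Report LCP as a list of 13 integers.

[0, 0, 1, 0, 0, 1, 0, 0, 1, 2, 1, 0, 2]

sorted suffixes:
  #0 SA[0]=11  'ag'
  #1 SA[1]=5  'behgdcag'
  #2 SA[2]=2  'bhgbehgdcag'
  #3 SA[3]=10  'cag'
  #4 SA[4]=9  'dcag'
  #5 SA[5]=0  'dgbhgbehgdcag'
  #6 SA[6]=6  'ehgdcag'
  #7 SA[7]=12  'g'
  #8 SA[8]=4  'gbehgdcag'
  #9 SA[9]=1  'gbhgbehgdcag'
  #10 SA[10]=8  'gdcag'
  #11 SA[11]=3  'hgbehgdcag'
  #12 SA[12]=7  'hgdcag'

SA = [11, 5, 2, 10, 9, 0, 6, 12, 4, 1, 8, 3, 7]
i: (SA[i-1],SA[i]) lcp shared
  1: (11,5) 0 ''
  2: (5,2) 1 'b'
  3: (2,10) 0 ''
  4: (10,9) 0 ''
  5: (9,0) 1 'd'
  6: (0,6) 0 ''
  7: (6,12) 0 ''
  8: (12,4) 1 'g'
  9: (4,1) 2 'gb'
  10: (1,8) 1 'g'
  11: (8,3) 0 ''
  12: (3,7) 2 'hg'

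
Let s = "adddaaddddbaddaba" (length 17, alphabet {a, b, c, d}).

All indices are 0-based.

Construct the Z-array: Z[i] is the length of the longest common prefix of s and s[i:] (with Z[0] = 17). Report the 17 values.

[17, 0, 0, 0, 1, 4, 0, 0, 0, 0, 0, 3, 0, 0, 1, 0, 1]

Z[0]=17
i=1: fresh scan; Z[1]=0
i=2: fresh scan; Z[2]=0
i=3: fresh scan; Z[3]=0
i=4: fresh scan; Z[4]=1 scan→box=[4,5)
i=5: fresh scan; Z[5]=4 scan→box=[5,9)
i=6: min(r-i=3, Z[1]=0)=0; Z[6]=0
i=7: min(r-i=2, Z[2]=0)=0; Z[7]=0
i=8: min(r-i=1, Z[3]=0)=0; Z[8]=0
i=9: fresh scan; Z[9]=0
i=10: fresh scan; Z[10]=0
i=11: fresh scan; Z[11]=3 scan→box=[11,14)
i=12: min(r-i=2, Z[1]=0)=0; Z[12]=0
i=13: min(r-i=1, Z[2]=0)=0; Z[13]=0
i=14: fresh scan; Z[14]=1 scan→box=[14,15)
i=15: fresh scan; Z[15]=0
i=16: fresh scan; Z[16]=1 scan→box=[16,17)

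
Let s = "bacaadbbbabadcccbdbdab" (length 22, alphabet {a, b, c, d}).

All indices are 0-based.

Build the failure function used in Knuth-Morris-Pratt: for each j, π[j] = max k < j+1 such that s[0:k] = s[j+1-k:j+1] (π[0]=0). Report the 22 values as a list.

π[0] = 0
j=1 s[j]='a': π[1]=0 (border '')
j=2 s[j]='c': π[2]=0 (border '')
j=3 s[j]='a': π[3]=0 (border '')
j=4 s[j]='a': π[4]=0 (border '')
j=5 s[j]='d': π[5]=0 (border '')
j=6 s[j]='b': π[6]=1 (border 'b')
j=7 s[j]='b': k: 1→0; π[7]=1 (border 'b')
j=8 s[j]='b': k: 1→0; π[8]=1 (border 'b')
j=9 s[j]='a': π[9]=2 (border 'ba')
j=10 s[j]='b': k: 2→0; π[10]=1 (border 'b')
j=11 s[j]='a': π[11]=2 (border 'ba')
j=12 s[j]='d': k: 2→0; π[12]=0 (border '')
j=13 s[j]='c': π[13]=0 (border '')
j=14 s[j]='c': π[14]=0 (border '')
j=15 s[j]='c': π[15]=0 (border '')
j=16 s[j]='b': π[16]=1 (border 'b')
j=17 s[j]='d': k: 1→0; π[17]=0 (border '')
j=18 s[j]='b': π[18]=1 (border 'b')
j=19 s[j]='d': k: 1→0; π[19]=0 (border '')
j=20 s[j]='a': π[20]=0 (border '')
j=21 s[j]='b': π[21]=1 (border 'b')

[0, 0, 0, 0, 0, 0, 1, 1, 1, 2, 1, 2, 0, 0, 0, 0, 1, 0, 1, 0, 0, 1]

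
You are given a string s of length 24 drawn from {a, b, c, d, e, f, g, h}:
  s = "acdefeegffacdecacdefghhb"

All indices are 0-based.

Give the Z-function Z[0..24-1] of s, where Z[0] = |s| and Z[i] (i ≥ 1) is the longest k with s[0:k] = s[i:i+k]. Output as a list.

[24, 0, 0, 0, 0, 0, 0, 0, 0, 0, 4, 0, 0, 0, 0, 5, 0, 0, 0, 0, 0, 0, 0, 0]

Z[0]=24
i=1: outside box; Z[1]=0
i=2: outside box; Z[2]=0
i=3: outside box; Z[3]=0
i=4: outside box; Z[4]=0
i=5: outside box; Z[5]=0
i=6: outside box; Z[6]=0
i=7: outside box; Z[7]=0
i=8: outside box; Z[8]=0
i=9: outside box; Z[9]=0
i=10: outside box; Z[10]=4 extend→box=[10,14)
i=11: min(r-i=3, Z[1]=0)=0; Z[11]=0
i=12: min(r-i=2, Z[2]=0)=0; Z[12]=0
i=13: min(r-i=1, Z[3]=0)=0; Z[13]=0
i=14: outside box; Z[14]=0
i=15: outside box; Z[15]=5 extend→box=[15,20)
i=16: min(r-i=4, Z[1]=0)=0; Z[16]=0
i=17: min(r-i=3, Z[2]=0)=0; Z[17]=0
i=18: min(r-i=2, Z[3]=0)=0; Z[18]=0
i=19: min(r-i=1, Z[4]=0)=0; Z[19]=0
i=20: outside box; Z[20]=0
i=21: outside box; Z[21]=0
i=22: outside box; Z[22]=0
i=23: outside box; Z[23]=0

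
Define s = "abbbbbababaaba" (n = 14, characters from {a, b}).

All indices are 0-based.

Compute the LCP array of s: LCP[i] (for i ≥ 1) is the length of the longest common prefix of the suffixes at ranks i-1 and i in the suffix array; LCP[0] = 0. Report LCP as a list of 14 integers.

sorted suffixes:
  #0 SA[0]=13  'a'
  #1 SA[1]=10  'aaba'
  #2 SA[2]=11  'aba'
  #3 SA[3]=8  'abaaba'
  #4 SA[4]=6  'ababaaba'
  #5 SA[5]=0  'abbbbbababaaba'
  #6 SA[6]=12  'ba'
  #7 SA[7]=9  'baaba'
  #8 SA[8]=7  'babaaba'
  #9 SA[9]=5  'bababaaba'
  #10 SA[10]=4  'bbababaaba'
  #11 SA[11]=3  'bbbababaaba'
  #12 SA[12]=2  'bbbbababaaba'
  #13 SA[13]=1  'bbbbbababaaba'

SA = [13, 10, 11, 8, 6, 0, 12, 9, 7, 5, 4, 3, 2, 1]
i: (SA[i-1],SA[i]) lcp shared
  1: (13,10) 1 'a'
  2: (10,11) 1 'a'
  3: (11,8) 3 'aba'
  4: (8,6) 3 'aba'
  5: (6,0) 2 'ab'
  6: (0,12) 0 ''
  7: (12,9) 2 'ba'
  8: (9,7) 2 'ba'
  9: (7,5) 4 'baba'
  10: (5,4) 1 'b'
  11: (4,3) 2 'bb'
  12: (3,2) 3 'bbb'
  13: (2,1) 4 'bbbb'

[0, 1, 1, 3, 3, 2, 0, 2, 2, 4, 1, 2, 3, 4]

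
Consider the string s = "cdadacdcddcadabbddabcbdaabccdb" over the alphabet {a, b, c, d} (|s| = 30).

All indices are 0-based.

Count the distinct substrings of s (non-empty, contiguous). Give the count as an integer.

422

rank | idx | suffix
   0 |  23 | aabccdb
   1 |  13 | abbddabcbdaabccdb
   2 |  18 | abcbdaabccdb
   3 |  24 | abccdb
   4 |   4 | acdcddcadabbddabcbdaabccdb
   5 |  11 | adabbddabcbdaabccdb
   6 |   2 | adacdcddcadabbddabcbdaabccdb
   7 |  29 | b
   8 |  14 | bbddabcbdaabccdb
   9 |  19 | bcbdaabccdb
  10 |  25 | bccdb
  11 |  21 | bdaabccdb
  12 |  15 | bddabcbdaabccdb
  13 |  10 | cadabbddabcbdaabccdb
  14 |  20 | cbdaabccdb
  15 |  26 | ccdb
  16 |   0 | cdadacdcddcadabbddabcbdaabccdb
  17 |  27 | cdb
  18 |   5 | cdcddcadabbddabcbdaabccdb
  19 |   7 | cddcadabbddabcbdaabccdb
  20 |  22 | daabccdb
  21 |  12 | dabbddabcbdaabccdb
  22 |  17 | dabcbdaabccdb
  23 |   3 | dacdcddcadabbddabcbdaabccdb
  24 |   1 | dadacdcddcadabbddabcbdaabccdb
  25 |  28 | db
  26 |   9 | dcadabbddabcbdaabccdb
  27 |   6 | dcddcadabbddabcbdaabccdb
  28 |  16 | ddabcbdaabccdb
  29 |   8 | ddcadabbddabcbdaabccdb

SA = [23, 13, 18, 24, 4, 11, 2, 29, 14, 19, 25, 21, 15, 10, 20, 26, 0, 27, 5, 7, 22, 12, 17, 3, 1, 28, 9, 6, 16, 8]
i: (SA[i-1],SA[i]) lcp shared
  1: (23,13) 1 'a'
  2: (13,18) 2 'ab'
  3: (18,24) 3 'abc'
  4: (24,4) 1 'a'
  5: (4,11) 1 'a'
  6: (11,2) 3 'ada'
  7: (2,29) 0 ''
  8: (29,14) 1 'b'
  9: (14,19) 1 'b'
  10: (19,25) 2 'bc'
  11: (25,21) 1 'b'
  12: (21,15) 2 'bd'
  13: (15,10) 0 ''
  14: (10,20) 1 'c'
  15: (20,26) 1 'c'
  16: (26,0) 1 'c'
  17: (0,27) 2 'cd'
  18: (27,5) 2 'cd'
  19: (5,7) 2 'cd'
  20: (7,22) 0 ''
  21: (22,12) 2 'da'
  22: (12,17) 3 'dab'
  23: (17,3) 2 'da'
  24: (3,1) 2 'da'
  25: (1,28) 1 'd'
  26: (28,9) 1 'd'
  27: (9,6) 2 'dc'
  28: (6,16) 1 'd'
  29: (16,8) 2 'dd'

n(n+1)/2 = 30·31/2 = 465
Σ LCP = 0 + 1 + 2 + 3 + 1 + 1 + 3 + 0 + 1 + 1 + 2 + 1 + 2 + 0 + 1 + 1 + 1 + 2 + 2 + 2 + 0 + 2 + 3 + 2 + 2 + 1 + 1 + 2 + 1 + 2 = 43
distinct = 465 − 43 = 422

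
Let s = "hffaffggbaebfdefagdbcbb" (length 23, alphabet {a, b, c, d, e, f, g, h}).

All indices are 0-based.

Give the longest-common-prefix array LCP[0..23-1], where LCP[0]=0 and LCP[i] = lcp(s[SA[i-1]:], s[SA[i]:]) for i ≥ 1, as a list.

rank | idx | suffix
   0 |   9 | aebfdefagdbcbb
   1 |   3 | affggbaebfdefagdbcbb
   2 |  16 | agdbcbb
   3 |  22 | b
   4 |   8 | baebfdefagdbcbb
   5 |  21 | bb
   6 |  19 | bcbb
   7 |  11 | bfdefagdbcbb
   8 |  20 | cbb
   9 |  18 | dbcbb
  10 |  13 | defagdbcbb
  11 |  10 | ebfdefagdbcbb
  12 |  14 | efagdbcbb
  13 |   2 | faffggbaebfdefagdbcbb
  14 |  15 | fagdbcbb
  15 |  12 | fdefagdbcbb
  16 |   1 | ffaffggbaebfdefagdbcbb
  17 |   4 | ffggbaebfdefagdbcbb
  18 |   5 | fggbaebfdefagdbcbb
  19 |   7 | gbaebfdefagdbcbb
  20 |  17 | gdbcbb
  21 |   6 | ggbaebfdefagdbcbb
  22 |   0 | hffaffggbaebfdefagdbcbb

SA = [9, 3, 16, 22, 8, 21, 19, 11, 20, 18, 13, 10, 14, 2, 15, 12, 1, 4, 5, 7, 17, 6, 0]
[i] adj suffixes → lcp
  [1] 9/3 → 1 ('a')
  [2] 3/16 → 1 ('a')
  [3] 16/22 → 0 ('')
  [4] 22/8 → 1 ('b')
  [5] 8/21 → 1 ('b')
  [6] 21/19 → 1 ('b')
  [7] 19/11 → 1 ('b')
  [8] 11/20 → 0 ('')
  [9] 20/18 → 0 ('')
  [10] 18/13 → 1 ('d')
  [11] 13/10 → 0 ('')
  [12] 10/14 → 1 ('e')
  [13] 14/2 → 0 ('')
  [14] 2/15 → 2 ('fa')
  [15] 15/12 → 1 ('f')
  [16] 12/1 → 1 ('f')
  [17] 1/4 → 2 ('ff')
  [18] 4/5 → 1 ('f')
  [19] 5/7 → 0 ('')
  [20] 7/17 → 1 ('g')
  [21] 17/6 → 1 ('g')
  [22] 6/0 → 0 ('')

[0, 1, 1, 0, 1, 1, 1, 1, 0, 0, 1, 0, 1, 0, 2, 1, 1, 2, 1, 0, 1, 1, 0]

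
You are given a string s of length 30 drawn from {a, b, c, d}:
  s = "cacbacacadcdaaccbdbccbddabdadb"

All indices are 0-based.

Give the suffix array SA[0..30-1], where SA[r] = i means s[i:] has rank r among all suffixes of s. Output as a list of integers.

[12, 24, 4, 6, 1, 13, 27, 8, 29, 3, 18, 25, 16, 21, 5, 0, 7, 2, 15, 20, 14, 19, 10, 11, 23, 26, 28, 17, 9, 22]

sorted suffixes:
  #0 SA[0]=12  'aaccbdbccbddabdadb'
  #1 SA[1]=24  'abdadb'
  #2 SA[2]=4  'acacadcdaaccbdbccbddabdadb'
  #3 SA[3]=6  'acadcdaaccbdbccbddabdadb'
  #4 SA[4]=1  'acbacacadcdaaccbdbccbddabdadb'
  #5 SA[5]=13  'accbdbccbddabdadb'
  #6 SA[6]=27  'adb'
  #7 SA[7]=8  'adcdaaccbdbccbddabdadb'
  #8 SA[8]=29  'b'
  #9 SA[9]=3  'bacacadcdaaccbdbccbddabdadb'
  #10 SA[10]=18  'bccbddabdadb'
  #11 SA[11]=25  'bdadb'
  #12 SA[12]=16  'bdbccbddabdadb'
  #13 SA[13]=21  'bddabdadb'
  #14 SA[14]=5  'cacadcdaaccbdbccbddabdadb'
  #15 SA[15]=0  'cacbacacadcdaaccbdbccbddabdadb'
  #16 SA[16]=7  'cadcdaaccbdbccbddabdadb'
  #17 SA[17]=2  'cbacacadcdaaccbdbccbddabdadb'
  #18 SA[18]=15  'cbdbccbddabdadb'
  #19 SA[19]=20  'cbddabdadb'
  #20 SA[20]=14  'ccbdbccbddabdadb'
  #21 SA[21]=19  'ccbddabdadb'
  #22 SA[22]=10  'cdaaccbdbccbddabdadb'
  #23 SA[23]=11  'daaccbdbccbddabdadb'
  #24 SA[24]=23  'dabdadb'
  #25 SA[25]=26  'dadb'
  #26 SA[26]=28  'db'
  #27 SA[27]=17  'dbccbddabdadb'
  #28 SA[28]=9  'dcdaaccbdbccbddabdadb'
  #29 SA[29]=22  'ddabdadb'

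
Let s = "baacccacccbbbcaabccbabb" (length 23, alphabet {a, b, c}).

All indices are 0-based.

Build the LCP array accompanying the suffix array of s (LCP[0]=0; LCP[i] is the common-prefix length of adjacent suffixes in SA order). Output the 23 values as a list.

sorted suffixes:
  #0 SA[0]=14  'aabccbabb'
  #1 SA[1]=1  'aacccacccbbbcaabccbabb'
  #2 SA[2]=20  'abb'
  #3 SA[3]=15  'abccbabb'
  #4 SA[4]=2  'acccacccbbbcaabccbabb'
  #5 SA[5]=6  'acccbbbcaabccbabb'
  #6 SA[6]=22  'b'
  #7 SA[7]=0  'baacccacccbbbcaabccbabb'
  #8 SA[8]=19  'babb'
  #9 SA[9]=21  'bb'
  #10 SA[10]=10  'bbbcaabccbabb'
  #11 SA[11]=11  'bbcaabccbabb'
  #12 SA[12]=12  'bcaabccbabb'
  #13 SA[13]=16  'bccbabb'
  #14 SA[14]=13  'caabccbabb'
  #15 SA[15]=5  'cacccbbbcaabccbabb'
  #16 SA[16]=18  'cbabb'
  #17 SA[17]=9  'cbbbcaabccbabb'
  #18 SA[18]=4  'ccacccbbbcaabccbabb'
  #19 SA[19]=17  'ccbabb'
  #20 SA[20]=8  'ccbbbcaabccbabb'
  #21 SA[21]=3  'cccacccbbbcaabccbabb'
  #22 SA[22]=7  'cccbbbcaabccbabb'

SA = [14, 1, 20, 15, 2, 6, 22, 0, 19, 21, 10, 11, 12, 16, 13, 5, 18, 9, 4, 17, 8, 3, 7]
i: (SA[i-1],SA[i]) lcp shared
  1: (14,1) 2 'aa'
  2: (1,20) 1 'a'
  3: (20,15) 2 'ab'
  4: (15,2) 1 'a'
  5: (2,6) 4 'accc'
  6: (6,22) 0 ''
  7: (22,0) 1 'b'
  8: (0,19) 2 'ba'
  9: (19,21) 1 'b'
  10: (21,10) 2 'bb'
  11: (10,11) 2 'bb'
  12: (11,12) 1 'b'
  13: (12,16) 2 'bc'
  14: (16,13) 0 ''
  15: (13,5) 2 'ca'
  16: (5,18) 1 'c'
  17: (18,9) 2 'cb'
  18: (9,4) 1 'c'
  19: (4,17) 2 'cc'
  20: (17,8) 3 'ccb'
  21: (8,3) 2 'cc'
  22: (3,7) 3 'ccc'

[0, 2, 1, 2, 1, 4, 0, 1, 2, 1, 2, 2, 1, 2, 0, 2, 1, 2, 1, 2, 3, 2, 3]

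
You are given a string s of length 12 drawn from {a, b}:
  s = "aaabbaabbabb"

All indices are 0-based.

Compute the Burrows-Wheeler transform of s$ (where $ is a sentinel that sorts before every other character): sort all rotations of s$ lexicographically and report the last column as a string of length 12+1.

rank  rotation       last
    0  $aaabbaabbabb  b
    1  aaabbaabbabb$  $
    2  aabbaabbabb$a  a
    3  aabbabb$aaabb  b
    4  abb$aaabbaabb  b
    5  abbaabbabb$aa  a
    6  abbabb$aaabba  a
    7  b$aaabbaabbab  b
    8  baabbabb$aaab  b
    9  babb$aaabbaab  b
   10  bb$aaabbaabba  a
   11  bbaabbabb$aaa  a
   12  bbabb$aaabbaa  a

b$abbaabbbaaa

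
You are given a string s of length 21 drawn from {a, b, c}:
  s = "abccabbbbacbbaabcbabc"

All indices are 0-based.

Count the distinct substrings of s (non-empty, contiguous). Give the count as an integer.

198

rank→(start, suffix):
  0 → (13, 'aabcbabc')
  1 → (4, 'abbbbacbbaabcbabc')
  2 → (18, 'abc')
  3 → (14, 'abcbabc')
  4 → (0, 'abccabbbbacbbaabcbabc')
  5 → (9, 'acbbaabcbabc')
  6 → (12, 'baabcbabc')
  7 → (17, 'babc')
  8 → (8, 'bacbbaabcbabc')
  9 → (11, 'bbaabcbabc')
  10 → (7, 'bbacbbaabcbabc')
  11 → (6, 'bbbacbbaabcbabc')
  12 → (5, 'bbbbacbbaabcbabc')
  13 → (19, 'bc')
  14 → (15, 'bcbabc')
  15 → (1, 'bccabbbbacbbaabcbabc')
  16 → (20, 'c')
  17 → (3, 'cabbbbacbbaabcbabc')
  18 → (16, 'cbabc')
  19 → (10, 'cbbaabcbabc')
  20 → (2, 'ccabbbbacbbaabcbabc')

SA = [13, 4, 18, 14, 0, 9, 12, 17, 8, 11, 7, 6, 5, 19, 15, 1, 20, 3, 16, 10, 2]
rank  pair      lcp
   1  s[13:],s[4:]  1  'a'
   2  s[4:],s[18:]  2  'ab'
   3  s[18:],s[14:]  3  'abc'
   4  s[14:],s[0:]  3  'abc'
   5  s[0:],s[9:]  1  'a'
   6  s[9:],s[12:]  0  ''
   7  s[12:],s[17:]  2  'ba'
   8  s[17:],s[8:]  2  'ba'
   9  s[8:],s[11:]  1  'b'
  10  s[11:],s[7:]  3  'bba'
  11  s[7:],s[6:]  2  'bb'
  12  s[6:],s[5:]  3  'bbb'
  13  s[5:],s[19:]  1  'b'
  14  s[19:],s[15:]  2  'bc'
  15  s[15:],s[1:]  2  'bc'
  16  s[1:],s[20:]  0  ''
  17  s[20:],s[3:]  1  'c'
  18  s[3:],s[16:]  1  'c'
  19  s[16:],s[10:]  2  'cb'
  20  s[10:],s[2:]  1  'c'

n(n+1)/2 = 21·22/2 = 231
Σ LCP = 0 + 1 + 2 + 3 + 3 + 1 + 0 + 2 + 2 + 1 + 3 + 2 + 3 + 1 + 2 + 2 + 0 + 1 + 1 + 2 + 1 = 33
distinct = 231 − 33 = 198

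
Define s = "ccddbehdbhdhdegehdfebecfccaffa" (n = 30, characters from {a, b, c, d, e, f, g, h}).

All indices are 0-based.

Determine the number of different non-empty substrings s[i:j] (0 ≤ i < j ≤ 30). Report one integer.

435

rank→(start, suffix):
  0 → (29, 'a')
  1 → (26, 'affa')
  2 → (20, 'becfccaffa')
  3 → (4, 'behdbhdhdegehdfebecfccaffa')
  4 → (8, 'bhdhdegehdfebecfccaffa')
  5 → (25, 'caffa')
  6 → (24, 'ccaffa')
  7 → (0, 'ccddbehdbhdhdegehdfebecfccaffa')
  8 → (1, 'cddbehdbhdhdegehdfebecfccaffa')
  9 → (22, 'cfccaffa')
  10 → (3, 'dbehdbhdhdegehdfebecfccaffa')
  11 → (7, 'dbhdhdegehdfebecfccaffa')
  12 → (2, 'ddbehdbhdhdegehdfebecfccaffa')
  13 → (12, 'degehdfebecfccaffa')
  14 → (17, 'dfebecfccaffa')
  15 → (10, 'dhdegehdfebecfccaffa')
  16 → (19, 'ebecfccaffa')
  17 → (21, 'ecfccaffa')
  18 → (13, 'egehdfebecfccaffa')
  19 → (5, 'ehdbhdhdegehdfebecfccaffa')
  20 → (15, 'ehdfebecfccaffa')
  21 → (28, 'fa')
  22 → (23, 'fccaffa')
  23 → (18, 'febecfccaffa')
  24 → (27, 'ffa')
  25 → (14, 'gehdfebecfccaffa')
  26 → (6, 'hdbhdhdegehdfebecfccaffa')
  27 → (11, 'hdegehdfebecfccaffa')
  28 → (16, 'hdfebecfccaffa')
  29 → (9, 'hdhdegehdfebecfccaffa')

SA = [29, 26, 20, 4, 8, 25, 24, 0, 1, 22, 3, 7, 2, 12, 17, 10, 19, 21, 13, 5, 15, 28, 23, 18, 27, 14, 6, 11, 16, 9]
[i] adj suffixes → lcp
  [1] 29/26 → 1 ('a')
  [2] 26/20 → 0 ('')
  [3] 20/4 → 2 ('be')
  [4] 4/8 → 1 ('b')
  [5] 8/25 → 0 ('')
  [6] 25/24 → 1 ('c')
  [7] 24/0 → 2 ('cc')
  [8] 0/1 → 1 ('c')
  [9] 1/22 → 1 ('c')
  [10] 22/3 → 0 ('')
  [11] 3/7 → 2 ('db')
  [12] 7/2 → 1 ('d')
  [13] 2/12 → 1 ('d')
  [14] 12/17 → 1 ('d')
  [15] 17/10 → 1 ('d')
  [16] 10/19 → 0 ('')
  [17] 19/21 → 1 ('e')
  [18] 21/13 → 1 ('e')
  [19] 13/5 → 1 ('e')
  [20] 5/15 → 3 ('ehd')
  [21] 15/28 → 0 ('')
  [22] 28/23 → 1 ('f')
  [23] 23/18 → 1 ('f')
  [24] 18/27 → 1 ('f')
  [25] 27/14 → 0 ('')
  [26] 14/6 → 0 ('')
  [27] 6/11 → 2 ('hd')
  [28] 11/16 → 2 ('hd')
  [29] 16/9 → 2 ('hd')

n(n+1)/2 = 30·31/2 = 465
Σ LCP = 0 + 1 + 0 + 2 + 1 + 0 + 1 + 2 + 1 + 1 + 0 + 2 + 1 + 1 + 1 + 1 + 0 + 1 + 1 + 1 + 3 + 0 + 1 + 1 + 1 + 0 + 0 + 2 + 2 + 2 = 30
distinct = 465 − 30 = 435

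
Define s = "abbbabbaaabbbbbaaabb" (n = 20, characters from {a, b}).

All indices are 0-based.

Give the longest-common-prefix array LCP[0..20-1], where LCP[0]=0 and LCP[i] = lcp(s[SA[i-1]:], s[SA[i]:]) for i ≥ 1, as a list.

[0, 5, 2, 4, 1, 3, 3, 4, 0, 1, 6, 2, 1, 2, 7, 3, 2, 4, 3, 4]

rank→(start, suffix):
  0 → (15, 'aaabb')
  1 → (7, 'aaabbbbbaaabb')
  2 → (16, 'aabb')
  3 → (8, 'aabbbbbaaabb')
  4 → (17, 'abb')
  5 → (4, 'abbaaabbbbbaaabb')
  6 → (0, 'abbbabbaaabbbbbaaabb')
  7 → (9, 'abbbbbaaabb')
  8 → (19, 'b')
  9 → (14, 'baaabb')
  10 → (6, 'baaabbbbbaaabb')
  11 → (3, 'babbaaabbbbbaaabb')
  12 → (18, 'bb')
  13 → (13, 'bbaaabb')
  14 → (5, 'bbaaabbbbbaaabb')
  15 → (2, 'bbabbaaabbbbbaaabb')
  16 → (12, 'bbbaaabb')
  17 → (1, 'bbbabbaaabbbbbaaabb')
  18 → (11, 'bbbbaaabb')
  19 → (10, 'bbbbbaaabb')

SA = [15, 7, 16, 8, 17, 4, 0, 9, 19, 14, 6, 3, 18, 13, 5, 2, 12, 1, 11, 10]
rank  pair      lcp
   1  s[15:],s[7:]  5  'aaabb'
   2  s[7:],s[16:]  2  'aa'
   3  s[16:],s[8:]  4  'aabb'
   4  s[8:],s[17:]  1  'a'
   5  s[17:],s[4:]  3  'abb'
   6  s[4:],s[0:]  3  'abb'
   7  s[0:],s[9:]  4  'abbb'
   8  s[9:],s[19:]  0  ''
   9  s[19:],s[14:]  1  'b'
  10  s[14:],s[6:]  6  'baaabb'
  11  s[6:],s[3:]  2  'ba'
  12  s[3:],s[18:]  1  'b'
  13  s[18:],s[13:]  2  'bb'
  14  s[13:],s[5:]  7  'bbaaabb'
  15  s[5:],s[2:]  3  'bba'
  16  s[2:],s[12:]  2  'bb'
  17  s[12:],s[1:]  4  'bbba'
  18  s[1:],s[11:]  3  'bbb'
  19  s[11:],s[10:]  4  'bbbb'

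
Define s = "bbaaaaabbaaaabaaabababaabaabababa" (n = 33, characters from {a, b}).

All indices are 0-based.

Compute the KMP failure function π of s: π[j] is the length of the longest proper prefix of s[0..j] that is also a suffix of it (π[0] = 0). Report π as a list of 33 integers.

[0, 1, 0, 0, 0, 0, 0, 1, 2, 3, 4, 5, 6, 1, 0, 0, 0, 1, 0, 1, 0, 1, 0, 0, 1, 0, 0, 1, 0, 1, 0, 1, 0]

π[0] = 0
j=1 s[j]='b': π[1]=1 (border 'b')
j=2 s[j]='a': k: 1→0; π[2]=0 (border '')
j=3 s[j]='a': π[3]=0 (border '')
j=4 s[j]='a': π[4]=0 (border '')
j=5 s[j]='a': π[5]=0 (border '')
j=6 s[j]='a': π[6]=0 (border '')
j=7 s[j]='b': π[7]=1 (border 'b')
j=8 s[j]='b': π[8]=2 (border 'bb')
j=9 s[j]='a': π[9]=3 (border 'bba')
j=10 s[j]='a': π[10]=4 (border 'bbaa')
j=11 s[j]='a': π[11]=5 (border 'bbaaa')
j=12 s[j]='a': π[12]=6 (border 'bbaaaa')
j=13 s[j]='b': k: 6→0; π[13]=1 (border 'b')
j=14 s[j]='a': k: 1→0; π[14]=0 (border '')
j=15 s[j]='a': π[15]=0 (border '')
j=16 s[j]='a': π[16]=0 (border '')
j=17 s[j]='b': π[17]=1 (border 'b')
j=18 s[j]='a': k: 1→0; π[18]=0 (border '')
j=19 s[j]='b': π[19]=1 (border 'b')
j=20 s[j]='a': k: 1→0; π[20]=0 (border '')
j=21 s[j]='b': π[21]=1 (border 'b')
j=22 s[j]='a': k: 1→0; π[22]=0 (border '')
j=23 s[j]='a': π[23]=0 (border '')
j=24 s[j]='b': π[24]=1 (border 'b')
j=25 s[j]='a': k: 1→0; π[25]=0 (border '')
j=26 s[j]='a': π[26]=0 (border '')
j=27 s[j]='b': π[27]=1 (border 'b')
j=28 s[j]='a': k: 1→0; π[28]=0 (border '')
j=29 s[j]='b': π[29]=1 (border 'b')
j=30 s[j]='a': k: 1→0; π[30]=0 (border '')
j=31 s[j]='b': π[31]=1 (border 'b')
j=32 s[j]='a': k: 1→0; π[32]=0 (border '')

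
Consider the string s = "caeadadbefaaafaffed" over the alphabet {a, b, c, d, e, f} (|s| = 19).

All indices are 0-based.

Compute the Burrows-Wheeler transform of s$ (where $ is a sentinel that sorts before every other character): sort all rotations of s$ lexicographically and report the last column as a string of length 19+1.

dfaedcafd$eaaafbeafa

rank  rotation              last
    0  $caeadadbefaaafaffed  d
    1  aaafaffed$caeadadbef  f
    2  aafaffed$caeadadbefa  a
    3  adadbefaaafaffed$cae  e
    4  adbefaaafaffed$caead  d
    5  aeadadbefaaafaffed$c  c
    6  afaffed$caeadadbefaa  a
    7  affed$caeadadbefaaaf  f
    8  befaaafaffed$caeadad  d
    9  caeadadbefaaafaffed$  $
   10  d$caeadadbefaaafaffe  e
   11  dadbefaaafaffed$caea  a
   12  dbefaaafaffed$caeada  a
   13  eadadbefaaafaffed$ca  a
   14  ed$caeadadbefaaafaff  f
   15  efaaafaffed$caeadadb  b
   16  faaafaffed$caeadadbe  e
   17  faffed$caeadadbefaaa  a
   18  fed$caeadadbefaaafaf  f
   19  ffed$caeadadbefaaafa  a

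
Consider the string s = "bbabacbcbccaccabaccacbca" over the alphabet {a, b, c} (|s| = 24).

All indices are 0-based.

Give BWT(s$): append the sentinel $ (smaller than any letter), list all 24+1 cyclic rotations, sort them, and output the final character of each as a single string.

acbccbcbbaa$cccbcccaabaab

rank  rotation                   last
    0  $bbabacbcbccaccabaccacbca  a
    1  a$bbabacbcbccaccabaccacbc  c
    2  abacbcbccaccabaccacbca$bb  b
    3  abaccacbca$bbabacbcbccacc  c
    4  acbca$bbabacbcbccaccabacc  c
    5  acbcbccaccabaccacbca$bbab  b
    6  accabaccacbca$bbabacbcbcc  c
    7  accacbca$bbabacbcbccaccab  b
    8  babacbcbccaccabaccacbca$b  b
    9  bacbcbccaccabaccacbca$bba  a
   10  baccacbca$bbabacbcbccacca  a
   11  bbabacbcbccaccabaccacbca$  $
   12  bca$bbabacbcbccaccabaccac  c
   13  bcbccaccabaccacbca$bbabac  c
   14  bccaccabaccacbca$bbabacbc  c
   15  ca$bbabacbcbccaccabaccacb  b
   16  cabaccacbca$bbabacbcbccac  c
   17  cacbca$bbabacbcbccaccabac  c
   18  caccabaccacbca$bbabacbcbc  c
   19  cbca$bbabacbcbccaccabacca  a
   20  cbcbccaccabaccacbca$bbaba  a
   21  cbccaccabaccacbca$bbabacb  b
   22  ccabaccacbca$bbabacbcbcca  a
   23  ccacbca$bbabacbcbccaccaba  a
   24  ccaccabaccacbca$bbabacbcb  b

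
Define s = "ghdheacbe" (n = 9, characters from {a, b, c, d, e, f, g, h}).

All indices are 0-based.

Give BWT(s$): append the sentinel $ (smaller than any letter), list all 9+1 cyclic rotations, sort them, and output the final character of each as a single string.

eecahbh$gd

rank  rotation    last
    0  $ghdheacbe  e
    1  acbe$ghdhe  e
    2  be$ghdheac  c
    3  cbe$ghdhea  a
    4  dheacbe$gh  h
    5  e$ghdheacb  b
    6  eacbe$ghdh  h
    7  ghdheacbe$  $
    8  hdheacbe$g  g
    9  heacbe$ghd  d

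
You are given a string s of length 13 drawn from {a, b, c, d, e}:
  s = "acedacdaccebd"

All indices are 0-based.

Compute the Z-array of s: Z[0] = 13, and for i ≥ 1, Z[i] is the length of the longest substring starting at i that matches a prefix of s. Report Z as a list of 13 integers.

[13, 0, 0, 0, 2, 0, 0, 2, 0, 0, 0, 0, 0]

Z[0]=13
i=1: outside box; Z[1]=0
i=2: outside box; Z[2]=0
i=3: outside box; Z[3]=0
i=4: outside box; Z[4]=2 extend→box=[4,6)
i=5: min(r-i=1, Z[1]=0)=0; Z[5]=0
i=6: outside box; Z[6]=0
i=7: outside box; Z[7]=2 extend→box=[7,9)
i=8: min(r-i=1, Z[1]=0)=0; Z[8]=0
i=9: outside box; Z[9]=0
i=10: outside box; Z[10]=0
i=11: outside box; Z[11]=0
i=12: outside box; Z[12]=0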